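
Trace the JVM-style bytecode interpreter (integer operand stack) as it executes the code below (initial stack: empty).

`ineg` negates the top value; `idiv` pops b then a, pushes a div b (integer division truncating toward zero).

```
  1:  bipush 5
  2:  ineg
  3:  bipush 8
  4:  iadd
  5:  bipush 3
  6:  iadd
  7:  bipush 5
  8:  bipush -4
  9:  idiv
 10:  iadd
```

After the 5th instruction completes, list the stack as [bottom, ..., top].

[3, 3]

bipush 5  [5]
ineg      [-5]
bipush 8  [-5, 8]
iadd      [3]
bipush 3  [3, 3]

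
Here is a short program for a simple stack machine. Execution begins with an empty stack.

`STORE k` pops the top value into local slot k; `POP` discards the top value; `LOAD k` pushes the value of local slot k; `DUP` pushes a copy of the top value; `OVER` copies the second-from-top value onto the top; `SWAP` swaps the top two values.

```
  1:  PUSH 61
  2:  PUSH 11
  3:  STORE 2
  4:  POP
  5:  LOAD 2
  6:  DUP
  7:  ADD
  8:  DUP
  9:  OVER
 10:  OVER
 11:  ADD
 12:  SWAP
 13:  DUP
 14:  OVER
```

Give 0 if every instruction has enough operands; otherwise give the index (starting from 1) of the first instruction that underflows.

PUSH 61  61
PUSH 11  61 11
STORE 2  61
POP      (empty)
LOAD 2   11
DUP      11 11
ADD      22
DUP      22 22
OVER     22 22 22
OVER     22 22 22 22
ADD      22 22 44
SWAP     22 44 22
DUP      22 44 22 22
OVER     22 44 22 22 22

0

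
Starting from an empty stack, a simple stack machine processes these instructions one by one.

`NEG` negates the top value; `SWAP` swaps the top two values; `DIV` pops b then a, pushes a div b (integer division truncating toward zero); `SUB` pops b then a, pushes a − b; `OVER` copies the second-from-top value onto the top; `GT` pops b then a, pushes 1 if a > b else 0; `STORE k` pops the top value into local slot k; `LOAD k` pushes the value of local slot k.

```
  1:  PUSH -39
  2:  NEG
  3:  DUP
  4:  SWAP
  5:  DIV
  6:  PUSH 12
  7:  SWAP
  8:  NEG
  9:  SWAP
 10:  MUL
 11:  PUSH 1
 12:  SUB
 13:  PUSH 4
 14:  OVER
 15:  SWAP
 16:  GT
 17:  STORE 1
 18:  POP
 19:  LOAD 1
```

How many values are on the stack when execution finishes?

1

PUSH -39  [-39]
NEG       [39]
DUP       [39, 39]
SWAP      [39, 39]
DIV       [1]
PUSH 12   [1, 12]
SWAP      [12, 1]
NEG       [12, -1]
SWAP      [-1, 12]
MUL       [-12]
PUSH 1    [-12, 1]
SUB       [-13]
PUSH 4    [-13, 4]
OVER      [-13, 4, -13]
SWAP      [-13, -13, 4]
GT        [-13, 0]
STORE 1   [-13]
POP       []
LOAD 1    [0]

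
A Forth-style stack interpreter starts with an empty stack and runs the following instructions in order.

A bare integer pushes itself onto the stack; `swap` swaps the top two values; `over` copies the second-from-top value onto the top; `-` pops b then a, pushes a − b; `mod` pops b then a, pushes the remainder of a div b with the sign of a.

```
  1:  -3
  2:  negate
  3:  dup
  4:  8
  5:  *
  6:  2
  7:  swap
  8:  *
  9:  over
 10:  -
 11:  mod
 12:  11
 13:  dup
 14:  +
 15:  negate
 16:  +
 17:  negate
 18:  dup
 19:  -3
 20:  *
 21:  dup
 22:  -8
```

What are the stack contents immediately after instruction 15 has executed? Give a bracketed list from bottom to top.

[3, -22]

-3     : [-3]
negate : [3]
dup    : [3, 3]
8      : [3, 3, 8]
*      : [3, 24]
2      : [3, 24, 2]
swap   : [3, 2, 24]
*      : [3, 48]
over   : [3, 48, 3]
-      : [3, 45]
mod    : [3]
11     : [3, 11]
dup    : [3, 11, 11]
+      : [3, 22]
negate : [3, -22]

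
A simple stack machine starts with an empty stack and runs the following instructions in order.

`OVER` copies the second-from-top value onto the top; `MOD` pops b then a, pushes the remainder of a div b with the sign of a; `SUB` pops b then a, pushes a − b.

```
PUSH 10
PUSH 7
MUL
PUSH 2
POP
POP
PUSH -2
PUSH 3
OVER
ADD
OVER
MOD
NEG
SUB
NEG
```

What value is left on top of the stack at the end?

PUSH 10 → 10
PUSH 7  → 10 7
MUL     → 70
PUSH 2  → 70 2
POP     → 70
POP     → (empty)
PUSH -2 → -2
PUSH 3  → -2 3
OVER    → -2 3 -2
ADD     → -2 1
OVER    → -2 1 -2
MOD     → -2 1
NEG     → -2 -1
SUB     → -1
NEG     → 1

1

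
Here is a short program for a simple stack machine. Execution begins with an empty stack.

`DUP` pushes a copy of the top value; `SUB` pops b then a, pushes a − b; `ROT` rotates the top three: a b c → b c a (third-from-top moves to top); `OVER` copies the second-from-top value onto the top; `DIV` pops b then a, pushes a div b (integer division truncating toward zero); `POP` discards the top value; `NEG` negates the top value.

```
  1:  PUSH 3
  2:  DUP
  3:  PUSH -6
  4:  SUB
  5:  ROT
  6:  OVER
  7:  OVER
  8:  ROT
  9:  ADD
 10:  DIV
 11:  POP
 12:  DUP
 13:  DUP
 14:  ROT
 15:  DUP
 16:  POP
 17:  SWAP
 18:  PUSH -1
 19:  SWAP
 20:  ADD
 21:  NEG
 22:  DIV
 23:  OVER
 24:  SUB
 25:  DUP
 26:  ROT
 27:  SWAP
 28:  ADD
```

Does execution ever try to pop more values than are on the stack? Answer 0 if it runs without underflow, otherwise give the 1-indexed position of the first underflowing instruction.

PUSH 3  → 3
DUP     → 3 3
PUSH -6 → 3 3 -6
SUB     → 3 9
ROT  — needs 3 operands, stack has 2 → underflow

5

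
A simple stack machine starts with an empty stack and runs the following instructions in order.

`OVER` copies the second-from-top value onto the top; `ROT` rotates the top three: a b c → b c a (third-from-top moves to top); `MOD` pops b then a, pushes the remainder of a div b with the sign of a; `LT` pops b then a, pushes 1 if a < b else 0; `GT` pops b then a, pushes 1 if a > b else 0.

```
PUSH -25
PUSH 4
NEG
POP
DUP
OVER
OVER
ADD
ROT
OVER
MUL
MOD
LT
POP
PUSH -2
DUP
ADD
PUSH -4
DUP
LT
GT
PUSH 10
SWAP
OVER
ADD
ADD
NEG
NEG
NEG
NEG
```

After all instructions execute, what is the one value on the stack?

PUSH -25 -> [-25]
PUSH 4   -> [-25, 4]
NEG      -> [-25, -4]
POP      -> [-25]
DUP      -> [-25, -25]
OVER     -> [-25, -25, -25]
OVER     -> [-25, -25, -25, -25]
ADD      -> [-25, -25, -50]
ROT      -> [-25, -50, -25]
OVER     -> [-25, -50, -25, -50]
MUL      -> [-25, -50, 1250]
MOD      -> [-25, -50]
LT       -> [0]
POP      -> []
PUSH -2  -> [-2]
DUP      -> [-2, -2]
ADD      -> [-4]
PUSH -4  -> [-4, -4]
DUP      -> [-4, -4, -4]
LT       -> [-4, 0]
GT       -> [0]
PUSH 10  -> [0, 10]
SWAP     -> [10, 0]
OVER     -> [10, 0, 10]
ADD      -> [10, 10]
ADD      -> [20]
NEG      -> [-20]
NEG      -> [20]
NEG      -> [-20]
NEG      -> [20]

20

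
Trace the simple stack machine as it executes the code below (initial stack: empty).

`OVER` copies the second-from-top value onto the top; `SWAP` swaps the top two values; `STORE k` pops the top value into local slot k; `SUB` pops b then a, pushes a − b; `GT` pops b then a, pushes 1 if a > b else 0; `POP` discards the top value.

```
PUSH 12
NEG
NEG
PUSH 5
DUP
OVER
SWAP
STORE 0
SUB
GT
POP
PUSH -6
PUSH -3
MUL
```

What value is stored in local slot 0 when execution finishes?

5

PUSH 12 -> [12]
NEG     -> [-12]
NEG     -> [12]
PUSH 5  -> [12, 5]
DUP     -> [12, 5, 5]
OVER    -> [12, 5, 5, 5]
SWAP    -> [12, 5, 5, 5]
STORE 0 -> [12, 5, 5]
SUB     -> [12, 0]
GT      -> [1]
POP     -> []
PUSH -6 -> [-6]
PUSH -3 -> [-6, -3]
MUL     -> [18]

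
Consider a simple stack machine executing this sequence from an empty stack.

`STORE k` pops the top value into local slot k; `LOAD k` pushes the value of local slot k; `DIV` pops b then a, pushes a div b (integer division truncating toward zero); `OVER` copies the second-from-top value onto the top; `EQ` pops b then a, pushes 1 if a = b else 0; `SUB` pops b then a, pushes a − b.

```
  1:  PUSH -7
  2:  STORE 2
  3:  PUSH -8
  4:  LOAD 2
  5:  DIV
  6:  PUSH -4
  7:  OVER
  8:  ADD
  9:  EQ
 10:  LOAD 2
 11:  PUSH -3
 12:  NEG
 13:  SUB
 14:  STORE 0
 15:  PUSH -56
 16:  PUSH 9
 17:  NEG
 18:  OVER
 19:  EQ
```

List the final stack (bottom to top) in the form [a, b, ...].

[0, -56, 0]

PUSH -7  -> [-7]
STORE 2  -> []
PUSH -8  -> [-8]
LOAD 2   -> [-8, -7]
DIV      -> [1]
PUSH -4  -> [1, -4]
OVER     -> [1, -4, 1]
ADD      -> [1, -3]
EQ       -> [0]
LOAD 2   -> [0, -7]
PUSH -3  -> [0, -7, -3]
NEG      -> [0, -7, 3]
SUB      -> [0, -10]
STORE 0  -> [0]
PUSH -56 -> [0, -56]
PUSH 9   -> [0, -56, 9]
NEG      -> [0, -56, -9]
OVER     -> [0, -56, -9, -56]
EQ       -> [0, -56, 0]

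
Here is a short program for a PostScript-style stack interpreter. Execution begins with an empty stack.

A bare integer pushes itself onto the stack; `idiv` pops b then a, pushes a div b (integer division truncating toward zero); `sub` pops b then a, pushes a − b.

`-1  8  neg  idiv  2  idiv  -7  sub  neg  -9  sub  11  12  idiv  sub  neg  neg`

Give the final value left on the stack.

-1    -1
8     -1 8
neg   -1 -8
idiv  0
2     0 2
idiv  0
-7    0 -7
sub   7
neg   -7
-9    -7 -9
sub   2
11    2 11
12    2 11 12
idiv  2 0
sub   2
neg   -2
neg   2

2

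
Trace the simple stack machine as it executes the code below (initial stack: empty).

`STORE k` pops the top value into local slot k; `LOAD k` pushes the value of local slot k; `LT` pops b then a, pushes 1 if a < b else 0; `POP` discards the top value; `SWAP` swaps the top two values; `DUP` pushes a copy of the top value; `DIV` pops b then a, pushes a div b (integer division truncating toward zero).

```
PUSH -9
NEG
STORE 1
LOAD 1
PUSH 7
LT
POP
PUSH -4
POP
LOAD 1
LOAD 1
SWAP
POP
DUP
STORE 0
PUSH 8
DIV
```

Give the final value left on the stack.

PUSH -9 -> -9
NEG     -> 9
STORE 1 -> (empty)
LOAD 1  -> 9
PUSH 7  -> 9 7
LT      -> 0
POP     -> (empty)
PUSH -4 -> -4
POP     -> (empty)
LOAD 1  -> 9
LOAD 1  -> 9 9
SWAP    -> 9 9
POP     -> 9
DUP     -> 9 9
STORE 0 -> 9
PUSH 8  -> 9 8
DIV     -> 1

1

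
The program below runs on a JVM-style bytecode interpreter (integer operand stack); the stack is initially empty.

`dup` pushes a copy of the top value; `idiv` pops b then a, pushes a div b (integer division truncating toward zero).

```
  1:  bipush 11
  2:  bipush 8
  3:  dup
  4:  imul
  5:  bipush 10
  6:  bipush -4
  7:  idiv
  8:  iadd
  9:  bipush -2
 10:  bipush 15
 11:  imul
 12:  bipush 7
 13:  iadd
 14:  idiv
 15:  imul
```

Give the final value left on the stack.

bipush 11 : [11]
bipush 8  : [11, 8]
dup       : [11, 8, 8]
imul      : [11, 64]
bipush 10 : [11, 64, 10]
bipush -4 : [11, 64, 10, -4]
idiv      : [11, 64, -2]
iadd      : [11, 62]
bipush -2 : [11, 62, -2]
bipush 15 : [11, 62, -2, 15]
imul      : [11, 62, -30]
bipush 7  : [11, 62, -30, 7]
iadd      : [11, 62, -23]
idiv      : [11, -2]
imul      : [-22]

-22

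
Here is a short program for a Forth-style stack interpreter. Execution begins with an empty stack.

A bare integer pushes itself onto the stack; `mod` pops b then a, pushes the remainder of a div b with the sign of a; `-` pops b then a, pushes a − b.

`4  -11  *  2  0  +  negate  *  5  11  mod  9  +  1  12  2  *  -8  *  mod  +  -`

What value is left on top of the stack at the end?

73

4      → 4
-11    → 4 -11
*      → -44
2      → -44 2
0      → -44 2 0
+      → -44 2
negate → -44 -2
*      → 88
5      → 88 5
11     → 88 5 11
mod    → 88 5
9      → 88 5 9
+      → 88 14
1      → 88 14 1
12     → 88 14 1 12
2      → 88 14 1 12 2
*      → 88 14 1 24
-8     → 88 14 1 24 -8
*      → 88 14 1 -192
mod    → 88 14 1
+      → 88 15
-      → 73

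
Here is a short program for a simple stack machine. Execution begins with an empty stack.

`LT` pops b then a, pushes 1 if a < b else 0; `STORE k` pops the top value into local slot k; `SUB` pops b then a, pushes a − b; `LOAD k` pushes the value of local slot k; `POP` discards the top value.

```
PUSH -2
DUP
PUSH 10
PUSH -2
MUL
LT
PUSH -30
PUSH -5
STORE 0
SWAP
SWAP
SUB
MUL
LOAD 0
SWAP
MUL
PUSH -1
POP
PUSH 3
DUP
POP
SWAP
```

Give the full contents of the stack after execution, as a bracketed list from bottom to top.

PUSH -2  -> -2
DUP      -> -2 -2
PUSH 10  -> -2 -2 10
PUSH -2  -> -2 -2 10 -2
MUL      -> -2 -2 -20
LT       -> -2 0
PUSH -30 -> -2 0 -30
PUSH -5  -> -2 0 -30 -5
STORE 0  -> -2 0 -30
SWAP     -> -2 -30 0
SWAP     -> -2 0 -30
SUB      -> -2 30
MUL      -> -60
LOAD 0   -> -60 -5
SWAP     -> -5 -60
MUL      -> 300
PUSH -1  -> 300 -1
POP      -> 300
PUSH 3   -> 300 3
DUP      -> 300 3 3
POP      -> 300 3
SWAP     -> 3 300

[3, 300]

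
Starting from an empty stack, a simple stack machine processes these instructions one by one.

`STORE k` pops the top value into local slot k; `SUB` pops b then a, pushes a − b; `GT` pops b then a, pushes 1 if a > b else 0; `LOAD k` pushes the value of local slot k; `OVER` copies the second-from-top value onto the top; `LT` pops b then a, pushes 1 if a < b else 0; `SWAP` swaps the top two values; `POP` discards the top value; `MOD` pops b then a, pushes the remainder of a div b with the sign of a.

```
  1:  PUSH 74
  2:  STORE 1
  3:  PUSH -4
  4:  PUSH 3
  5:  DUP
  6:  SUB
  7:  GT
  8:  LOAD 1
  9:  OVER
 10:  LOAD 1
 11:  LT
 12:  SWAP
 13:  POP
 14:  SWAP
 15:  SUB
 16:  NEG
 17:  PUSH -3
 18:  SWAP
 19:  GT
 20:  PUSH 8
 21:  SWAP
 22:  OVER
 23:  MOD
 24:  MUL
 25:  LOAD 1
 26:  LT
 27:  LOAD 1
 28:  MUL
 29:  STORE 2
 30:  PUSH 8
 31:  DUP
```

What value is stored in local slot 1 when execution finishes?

PUSH 74  74
STORE 1  (empty)
PUSH -4  -4
PUSH 3   -4 3
DUP      -4 3 3
SUB      -4 0
GT       0
LOAD 1   0 74
OVER     0 74 0
LOAD 1   0 74 0 74
LT       0 74 1
SWAP     0 1 74
POP      0 1
SWAP     1 0
SUB      1
NEG      -1
PUSH -3  -1 -3
SWAP     -3 -1
GT       0
PUSH 8   0 8
SWAP     8 0
OVER     8 0 8
MOD      8 0
MUL      0
LOAD 1   0 74
LT       1
LOAD 1   1 74
MUL      74
STORE 2  (empty)
PUSH 8   8
DUP      8 8

74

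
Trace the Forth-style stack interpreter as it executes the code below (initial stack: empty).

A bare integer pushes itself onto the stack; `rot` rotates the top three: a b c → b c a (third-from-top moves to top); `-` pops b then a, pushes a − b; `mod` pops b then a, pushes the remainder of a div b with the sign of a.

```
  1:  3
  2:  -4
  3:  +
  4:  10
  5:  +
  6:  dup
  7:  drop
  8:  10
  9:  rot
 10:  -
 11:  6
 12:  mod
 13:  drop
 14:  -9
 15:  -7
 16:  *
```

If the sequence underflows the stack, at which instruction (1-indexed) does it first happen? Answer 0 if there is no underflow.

9

3    → [3]
-4   → [3, -4]
+    → [-1]
10   → [-1, 10]
+    → [9]
dup  → [9, 9]
drop → [9]
10   → [9, 10]
rot  — needs 3 operands, stack has 2 → underflow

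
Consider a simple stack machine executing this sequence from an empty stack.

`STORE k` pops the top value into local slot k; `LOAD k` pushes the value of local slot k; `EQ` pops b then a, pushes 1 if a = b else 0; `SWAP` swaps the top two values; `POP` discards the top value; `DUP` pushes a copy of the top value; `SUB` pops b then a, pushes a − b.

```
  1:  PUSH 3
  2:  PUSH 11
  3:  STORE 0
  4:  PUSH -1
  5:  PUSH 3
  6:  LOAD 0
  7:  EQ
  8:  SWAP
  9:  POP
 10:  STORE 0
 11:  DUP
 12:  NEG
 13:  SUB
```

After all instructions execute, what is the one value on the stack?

6

PUSH 3  -> 3
PUSH 11 -> 3 11
STORE 0 -> 3
PUSH -1 -> 3 -1
PUSH 3  -> 3 -1 3
LOAD 0  -> 3 -1 3 11
EQ      -> 3 -1 0
SWAP    -> 3 0 -1
POP     -> 3 0
STORE 0 -> 3
DUP     -> 3 3
NEG     -> 3 -3
SUB     -> 6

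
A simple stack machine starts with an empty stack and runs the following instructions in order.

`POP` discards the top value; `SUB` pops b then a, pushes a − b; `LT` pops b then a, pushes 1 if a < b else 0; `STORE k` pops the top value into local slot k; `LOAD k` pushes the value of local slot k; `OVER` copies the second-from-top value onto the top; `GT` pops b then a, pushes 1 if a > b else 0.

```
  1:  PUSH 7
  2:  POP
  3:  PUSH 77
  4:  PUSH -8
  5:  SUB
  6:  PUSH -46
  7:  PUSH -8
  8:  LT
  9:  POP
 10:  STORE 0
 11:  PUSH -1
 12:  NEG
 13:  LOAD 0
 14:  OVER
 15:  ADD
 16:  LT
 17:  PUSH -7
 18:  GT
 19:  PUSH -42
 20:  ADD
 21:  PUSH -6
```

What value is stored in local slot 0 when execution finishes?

85

PUSH 7   -> [7]
POP      -> []
PUSH 77  -> [77]
PUSH -8  -> [77, -8]
SUB      -> [85]
PUSH -46 -> [85, -46]
PUSH -8  -> [85, -46, -8]
LT       -> [85, 1]
POP      -> [85]
STORE 0  -> []
PUSH -1  -> [-1]
NEG      -> [1]
LOAD 0   -> [1, 85]
OVER     -> [1, 85, 1]
ADD      -> [1, 86]
LT       -> [1]
PUSH -7  -> [1, -7]
GT       -> [1]
PUSH -42 -> [1, -42]
ADD      -> [-41]
PUSH -6  -> [-41, -6]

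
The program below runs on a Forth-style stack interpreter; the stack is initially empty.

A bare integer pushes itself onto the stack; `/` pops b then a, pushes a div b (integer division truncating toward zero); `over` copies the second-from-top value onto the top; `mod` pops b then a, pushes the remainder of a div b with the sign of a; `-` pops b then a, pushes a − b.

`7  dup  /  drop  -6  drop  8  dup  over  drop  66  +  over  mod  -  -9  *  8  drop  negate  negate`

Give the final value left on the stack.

7       7
dup     7 7
/       1
drop    (empty)
-6      -6
drop    (empty)
8       8
dup     8 8
over    8 8 8
drop    8 8
66      8 8 66
+       8 74
over    8 74 8
mod     8 2
-       6
-9      6 -9
*       -54
8       -54 8
drop    -54
negate  54
negate  -54

-54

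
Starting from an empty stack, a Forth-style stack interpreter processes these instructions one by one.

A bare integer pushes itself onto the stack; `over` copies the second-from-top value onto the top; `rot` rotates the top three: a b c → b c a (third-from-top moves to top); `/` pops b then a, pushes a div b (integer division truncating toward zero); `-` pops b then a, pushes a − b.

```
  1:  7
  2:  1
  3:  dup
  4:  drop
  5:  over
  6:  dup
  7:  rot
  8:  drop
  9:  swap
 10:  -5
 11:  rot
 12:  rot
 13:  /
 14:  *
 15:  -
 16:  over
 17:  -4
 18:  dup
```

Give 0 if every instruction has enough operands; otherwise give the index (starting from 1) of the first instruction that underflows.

16

7    → 7
1    → 7 1
dup  → 7 1 1
drop → 7 1
over → 7 1 7
dup  → 7 1 7 7
rot  → 7 7 7 1
drop → 7 7 7
swap → 7 7 7
-5   → 7 7 7 -5
rot  → 7 7 -5 7
rot  → 7 -5 7 7
/    → 7 -5 1
*    → 7 -5
-    → 12
over  — needs 2 operands, stack has 1 → underflow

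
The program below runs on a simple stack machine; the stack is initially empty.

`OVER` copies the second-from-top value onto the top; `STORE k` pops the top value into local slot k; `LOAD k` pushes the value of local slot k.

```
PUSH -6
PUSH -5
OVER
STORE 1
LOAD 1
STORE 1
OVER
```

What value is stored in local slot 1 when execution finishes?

-6

PUSH -6 -> [-6]
PUSH -5 -> [-6, -5]
OVER    -> [-6, -5, -6]
STORE 1 -> [-6, -5]
LOAD 1  -> [-6, -5, -6]
STORE 1 -> [-6, -5]
OVER    -> [-6, -5, -6]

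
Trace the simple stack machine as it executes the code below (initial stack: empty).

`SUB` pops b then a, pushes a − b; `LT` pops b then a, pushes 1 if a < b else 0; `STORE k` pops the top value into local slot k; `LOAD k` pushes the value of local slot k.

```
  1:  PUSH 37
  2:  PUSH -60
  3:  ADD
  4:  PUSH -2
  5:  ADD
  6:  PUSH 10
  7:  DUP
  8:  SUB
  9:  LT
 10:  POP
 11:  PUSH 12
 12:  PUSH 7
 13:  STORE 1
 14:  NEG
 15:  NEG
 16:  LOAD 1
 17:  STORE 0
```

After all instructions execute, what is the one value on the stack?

PUSH 37  → [37]
PUSH -60 → [37, -60]
ADD      → [-23]
PUSH -2  → [-23, -2]
ADD      → [-25]
PUSH 10  → [-25, 10]
DUP      → [-25, 10, 10]
SUB      → [-25, 0]
LT       → [1]
POP      → []
PUSH 12  → [12]
PUSH 7   → [12, 7]
STORE 1  → [12]
NEG      → [-12]
NEG      → [12]
LOAD 1   → [12, 7]
STORE 0  → [12]

12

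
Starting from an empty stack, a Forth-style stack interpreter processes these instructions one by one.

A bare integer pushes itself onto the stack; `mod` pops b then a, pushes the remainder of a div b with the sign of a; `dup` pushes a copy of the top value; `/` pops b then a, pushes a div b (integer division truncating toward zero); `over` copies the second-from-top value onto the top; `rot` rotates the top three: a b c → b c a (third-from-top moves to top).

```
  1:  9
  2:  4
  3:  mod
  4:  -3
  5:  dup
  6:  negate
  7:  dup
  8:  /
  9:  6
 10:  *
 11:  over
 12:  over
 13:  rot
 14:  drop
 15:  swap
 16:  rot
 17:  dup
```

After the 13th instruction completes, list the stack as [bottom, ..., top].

[1, -3, -3, 6, 6]

9      → 9
4      → 9 4
mod    → 1
-3     → 1 -3
dup    → 1 -3 -3
negate → 1 -3 3
dup    → 1 -3 3 3
/      → 1 -3 1
6      → 1 -3 1 6
*      → 1 -3 6
over   → 1 -3 6 -3
over   → 1 -3 6 -3 6
rot    → 1 -3 -3 6 6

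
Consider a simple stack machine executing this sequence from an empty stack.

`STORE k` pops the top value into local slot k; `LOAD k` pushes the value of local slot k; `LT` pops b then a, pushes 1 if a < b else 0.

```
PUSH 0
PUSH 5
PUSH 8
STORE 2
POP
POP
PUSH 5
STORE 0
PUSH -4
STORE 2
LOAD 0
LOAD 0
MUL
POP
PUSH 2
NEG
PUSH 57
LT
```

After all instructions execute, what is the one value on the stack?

PUSH 0  → 0
PUSH 5  → 0 5
PUSH 8  → 0 5 8
STORE 2 → 0 5
POP     → 0
POP     → (empty)
PUSH 5  → 5
STORE 0 → (empty)
PUSH -4 → -4
STORE 2 → (empty)
LOAD 0  → 5
LOAD 0  → 5 5
MUL     → 25
POP     → (empty)
PUSH 2  → 2
NEG     → -2
PUSH 57 → -2 57
LT      → 1

1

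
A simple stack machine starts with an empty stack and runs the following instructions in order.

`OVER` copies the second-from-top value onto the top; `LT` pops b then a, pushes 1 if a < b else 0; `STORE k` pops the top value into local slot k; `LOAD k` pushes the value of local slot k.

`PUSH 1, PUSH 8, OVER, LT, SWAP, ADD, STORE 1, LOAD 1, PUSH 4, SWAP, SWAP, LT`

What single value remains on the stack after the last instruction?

1

PUSH 1  -> [1]
PUSH 8  -> [1, 8]
OVER    -> [1, 8, 1]
LT      -> [1, 0]
SWAP    -> [0, 1]
ADD     -> [1]
STORE 1 -> []
LOAD 1  -> [1]
PUSH 4  -> [1, 4]
SWAP    -> [4, 1]
SWAP    -> [1, 4]
LT      -> [1]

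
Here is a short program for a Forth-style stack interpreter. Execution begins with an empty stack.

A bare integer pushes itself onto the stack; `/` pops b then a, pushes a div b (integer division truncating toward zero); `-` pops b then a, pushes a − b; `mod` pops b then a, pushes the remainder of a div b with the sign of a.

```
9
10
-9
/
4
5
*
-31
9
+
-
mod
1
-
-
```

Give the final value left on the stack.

11

9   -> 9
10  -> 9 10
-9  -> 9 10 -9
/   -> 9 -1
4   -> 9 -1 4
5   -> 9 -1 4 5
*   -> 9 -1 20
-31 -> 9 -1 20 -31
9   -> 9 -1 20 -31 9
+   -> 9 -1 20 -22
-   -> 9 -1 42
mod -> 9 -1
1   -> 9 -1 1
-   -> 9 -2
-   -> 11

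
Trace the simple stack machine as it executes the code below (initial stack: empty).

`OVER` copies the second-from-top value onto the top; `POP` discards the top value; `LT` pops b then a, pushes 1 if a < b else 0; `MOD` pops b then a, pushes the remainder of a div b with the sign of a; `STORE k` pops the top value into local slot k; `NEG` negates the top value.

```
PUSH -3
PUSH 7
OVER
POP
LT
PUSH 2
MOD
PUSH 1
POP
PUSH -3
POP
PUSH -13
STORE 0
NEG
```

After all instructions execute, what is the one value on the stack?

-1

PUSH -3  : [-3]
PUSH 7   : [-3, 7]
OVER     : [-3, 7, -3]
POP      : [-3, 7]
LT       : [1]
PUSH 2   : [1, 2]
MOD      : [1]
PUSH 1   : [1, 1]
POP      : [1]
PUSH -3  : [1, -3]
POP      : [1]
PUSH -13 : [1, -13]
STORE 0  : [1]
NEG      : [-1]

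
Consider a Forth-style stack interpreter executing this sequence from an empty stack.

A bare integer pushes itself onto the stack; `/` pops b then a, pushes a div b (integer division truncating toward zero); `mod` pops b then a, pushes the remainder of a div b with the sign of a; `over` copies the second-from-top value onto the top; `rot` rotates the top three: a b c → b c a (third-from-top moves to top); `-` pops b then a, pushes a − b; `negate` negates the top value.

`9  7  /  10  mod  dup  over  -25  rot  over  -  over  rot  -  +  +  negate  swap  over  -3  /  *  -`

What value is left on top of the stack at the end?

-36

9      → 9
7      → 9 7
/      → 1
10     → 1 10
mod    → 1
dup    → 1 1
over   → 1 1 1
-25    → 1 1 1 -25
rot    → 1 1 -25 1
over   → 1 1 -25 1 -25
-      → 1 1 -25 26
over   → 1 1 -25 26 -25
rot    → 1 1 26 -25 -25
-      → 1 1 26 0
+      → 1 1 26
+      → 1 27
negate → 1 -27
swap   → -27 1
over   → -27 1 -27
-3     → -27 1 -27 -3
/      → -27 1 9
*      → -27 9
-      → -36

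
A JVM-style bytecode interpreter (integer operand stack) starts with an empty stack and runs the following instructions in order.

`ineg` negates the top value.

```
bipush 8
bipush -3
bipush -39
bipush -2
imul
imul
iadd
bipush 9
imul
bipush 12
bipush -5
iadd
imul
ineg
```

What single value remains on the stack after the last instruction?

14238

bipush 8    [8]
bipush -3   [8, -3]
bipush -39  [8, -3, -39]
bipush -2   [8, -3, -39, -2]
imul        [8, -3, 78]
imul        [8, -234]
iadd        [-226]
bipush 9    [-226, 9]
imul        [-2034]
bipush 12   [-2034, 12]
bipush -5   [-2034, 12, -5]
iadd        [-2034, 7]
imul        [-14238]
ineg        [14238]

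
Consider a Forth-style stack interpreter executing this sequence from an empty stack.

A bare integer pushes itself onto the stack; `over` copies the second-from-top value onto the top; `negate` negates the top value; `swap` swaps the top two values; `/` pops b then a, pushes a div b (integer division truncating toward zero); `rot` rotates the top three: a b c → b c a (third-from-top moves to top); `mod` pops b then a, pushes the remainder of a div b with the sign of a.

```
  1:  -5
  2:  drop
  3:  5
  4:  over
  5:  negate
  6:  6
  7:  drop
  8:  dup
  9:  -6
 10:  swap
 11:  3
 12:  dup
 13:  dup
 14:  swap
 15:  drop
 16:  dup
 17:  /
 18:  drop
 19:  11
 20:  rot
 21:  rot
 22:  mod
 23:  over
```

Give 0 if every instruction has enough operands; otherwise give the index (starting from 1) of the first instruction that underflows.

4

-5    [-5]
drop  []
5     [5]
over  — needs 2 operands, stack has 1 → underflow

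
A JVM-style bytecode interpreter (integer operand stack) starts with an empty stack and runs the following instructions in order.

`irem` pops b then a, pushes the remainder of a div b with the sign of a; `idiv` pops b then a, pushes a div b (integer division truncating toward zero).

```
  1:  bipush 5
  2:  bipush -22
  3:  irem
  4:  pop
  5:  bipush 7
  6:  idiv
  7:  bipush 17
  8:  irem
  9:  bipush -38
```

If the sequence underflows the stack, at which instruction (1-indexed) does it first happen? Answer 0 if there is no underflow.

bipush 5    5
bipush -22  5 -22
irem        5
pop         (empty)
bipush 7    7
idiv  — needs 2 operands, stack has 1 → underflow

6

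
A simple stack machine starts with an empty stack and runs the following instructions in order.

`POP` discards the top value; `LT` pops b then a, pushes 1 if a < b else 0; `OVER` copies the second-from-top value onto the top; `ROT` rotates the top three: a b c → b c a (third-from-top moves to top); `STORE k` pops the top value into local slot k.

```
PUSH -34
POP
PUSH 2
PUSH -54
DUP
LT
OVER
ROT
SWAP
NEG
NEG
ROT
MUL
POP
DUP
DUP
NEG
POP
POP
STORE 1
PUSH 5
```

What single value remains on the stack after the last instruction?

5

PUSH -34 -> -34
POP      -> (empty)
PUSH 2   -> 2
PUSH -54 -> 2 -54
DUP      -> 2 -54 -54
LT       -> 2 0
OVER     -> 2 0 2
ROT      -> 0 2 2
SWAP     -> 0 2 2
NEG      -> 0 2 -2
NEG      -> 0 2 2
ROT      -> 2 2 0
MUL      -> 2 0
POP      -> 2
DUP      -> 2 2
DUP      -> 2 2 2
NEG      -> 2 2 -2
POP      -> 2 2
POP      -> 2
STORE 1  -> (empty)
PUSH 5   -> 5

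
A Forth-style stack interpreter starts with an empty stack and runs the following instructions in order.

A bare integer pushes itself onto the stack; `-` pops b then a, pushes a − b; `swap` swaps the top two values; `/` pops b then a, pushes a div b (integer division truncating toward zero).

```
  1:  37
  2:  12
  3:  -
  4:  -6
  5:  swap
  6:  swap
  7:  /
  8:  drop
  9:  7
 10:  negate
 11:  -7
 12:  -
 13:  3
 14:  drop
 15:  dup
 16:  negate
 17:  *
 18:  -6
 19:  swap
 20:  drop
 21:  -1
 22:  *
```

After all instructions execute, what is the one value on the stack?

37     → 37
12     → 37 12
-      → 25
-6     → 25 -6
swap   → -6 25
swap   → 25 -6
/      → -4
drop   → (empty)
7      → 7
negate → -7
-7     → -7 -7
-      → 0
3      → 0 3
drop   → 0
dup    → 0 0
negate → 0 0
*      → 0
-6     → 0 -6
swap   → -6 0
drop   → -6
-1     → -6 -1
*      → 6

6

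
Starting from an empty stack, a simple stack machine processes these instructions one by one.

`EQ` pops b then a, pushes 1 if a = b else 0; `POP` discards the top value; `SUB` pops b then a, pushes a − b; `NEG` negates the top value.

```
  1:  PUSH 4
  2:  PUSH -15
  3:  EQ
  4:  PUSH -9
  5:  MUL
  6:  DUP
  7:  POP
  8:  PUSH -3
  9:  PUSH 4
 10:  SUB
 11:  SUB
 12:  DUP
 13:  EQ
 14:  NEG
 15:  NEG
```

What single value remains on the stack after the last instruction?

PUSH 4   : 4
PUSH -15 : 4 -15
EQ       : 0
PUSH -9  : 0 -9
MUL      : 0
DUP      : 0 0
POP      : 0
PUSH -3  : 0 -3
PUSH 4   : 0 -3 4
SUB      : 0 -7
SUB      : 7
DUP      : 7 7
EQ       : 1
NEG      : -1
NEG      : 1

1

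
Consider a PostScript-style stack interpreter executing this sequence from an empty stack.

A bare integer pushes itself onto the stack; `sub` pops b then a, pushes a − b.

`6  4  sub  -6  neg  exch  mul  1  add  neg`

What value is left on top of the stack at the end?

-13

6    → 6
4    → 6 4
sub  → 2
-6   → 2 -6
neg  → 2 6
exch → 6 2
mul  → 12
1    → 12 1
add  → 13
neg  → -13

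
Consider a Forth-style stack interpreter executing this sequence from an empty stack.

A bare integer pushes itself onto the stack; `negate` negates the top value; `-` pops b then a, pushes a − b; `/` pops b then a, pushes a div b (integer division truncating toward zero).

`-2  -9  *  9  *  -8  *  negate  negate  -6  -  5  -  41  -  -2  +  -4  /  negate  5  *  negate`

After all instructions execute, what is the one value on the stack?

-2     -> [-2]
-9     -> [-2, -9]
*      -> [18]
9      -> [18, 9]
*      -> [162]
-8     -> [162, -8]
*      -> [-1296]
negate -> [1296]
negate -> [-1296]
-6     -> [-1296, -6]
-      -> [-1290]
5      -> [-1290, 5]
-      -> [-1295]
41     -> [-1295, 41]
-      -> [-1336]
-2     -> [-1336, -2]
+      -> [-1338]
-4     -> [-1338, -4]
/      -> [334]
negate -> [-334]
5      -> [-334, 5]
*      -> [-1670]
negate -> [1670]

1670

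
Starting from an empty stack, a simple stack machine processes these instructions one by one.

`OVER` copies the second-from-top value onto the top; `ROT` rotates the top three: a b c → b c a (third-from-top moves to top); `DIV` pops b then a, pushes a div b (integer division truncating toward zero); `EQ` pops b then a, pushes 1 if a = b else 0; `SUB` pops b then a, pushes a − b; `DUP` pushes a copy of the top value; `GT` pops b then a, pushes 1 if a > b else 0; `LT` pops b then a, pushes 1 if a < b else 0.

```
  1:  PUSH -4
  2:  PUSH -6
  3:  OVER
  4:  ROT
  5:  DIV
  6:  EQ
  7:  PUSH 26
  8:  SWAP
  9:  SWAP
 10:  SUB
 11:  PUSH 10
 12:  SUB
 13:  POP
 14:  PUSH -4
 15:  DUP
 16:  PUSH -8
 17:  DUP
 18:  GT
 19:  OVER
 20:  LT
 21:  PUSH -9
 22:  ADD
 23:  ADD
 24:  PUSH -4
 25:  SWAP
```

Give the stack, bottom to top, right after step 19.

PUSH -4 -> -4
PUSH -6 -> -4 -6
OVER    -> -4 -6 -4
ROT     -> -6 -4 -4
DIV     -> -6 1
EQ      -> 0
PUSH 26 -> 0 26
SWAP    -> 26 0
SWAP    -> 0 26
SUB     -> -26
PUSH 10 -> -26 10
SUB     -> -36
POP     -> (empty)
PUSH -4 -> -4
DUP     -> -4 -4
PUSH -8 -> -4 -4 -8
DUP     -> -4 -4 -8 -8
GT      -> -4 -4 0
OVER    -> -4 -4 0 -4

[-4, -4, 0, -4]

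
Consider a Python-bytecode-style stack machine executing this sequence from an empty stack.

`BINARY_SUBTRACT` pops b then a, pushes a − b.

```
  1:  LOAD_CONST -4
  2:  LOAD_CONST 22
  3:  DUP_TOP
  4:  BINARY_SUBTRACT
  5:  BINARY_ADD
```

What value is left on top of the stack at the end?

-4

LOAD_CONST -4    [-4]
LOAD_CONST 22    [-4, 22]
DUP_TOP          [-4, 22, 22]
BINARY_SUBTRACT  [-4, 0]
BINARY_ADD       [-4]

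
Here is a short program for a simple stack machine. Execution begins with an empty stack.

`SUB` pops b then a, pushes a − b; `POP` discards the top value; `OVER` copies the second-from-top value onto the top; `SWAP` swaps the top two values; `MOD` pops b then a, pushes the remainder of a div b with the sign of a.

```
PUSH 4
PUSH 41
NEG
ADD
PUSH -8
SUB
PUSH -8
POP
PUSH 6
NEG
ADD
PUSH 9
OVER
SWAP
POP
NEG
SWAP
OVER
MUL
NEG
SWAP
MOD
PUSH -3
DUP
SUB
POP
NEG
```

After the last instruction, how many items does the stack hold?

PUSH 4   [4]
PUSH 41  [4, 41]
NEG      [4, -41]
ADD      [-37]
PUSH -8  [-37, -8]
SUB      [-29]
PUSH -8  [-29, -8]
POP      [-29]
PUSH 6   [-29, 6]
NEG      [-29, -6]
ADD      [-35]
PUSH 9   [-35, 9]
OVER     [-35, 9, -35]
SWAP     [-35, -35, 9]
POP      [-35, -35]
NEG      [-35, 35]
SWAP     [35, -35]
OVER     [35, -35, 35]
MUL      [35, -1225]
NEG      [35, 1225]
SWAP     [1225, 35]
MOD      [0]
PUSH -3  [0, -3]
DUP      [0, -3, -3]
SUB      [0, 0]
POP      [0]
NEG      [0]

1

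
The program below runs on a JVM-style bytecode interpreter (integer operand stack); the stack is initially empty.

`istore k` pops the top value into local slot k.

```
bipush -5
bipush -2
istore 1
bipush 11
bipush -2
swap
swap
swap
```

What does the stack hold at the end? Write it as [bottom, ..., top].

[-5, -2, 11]

bipush -5  -5
bipush -2  -5 -2
istore 1   -5
bipush 11  -5 11
bipush -2  -5 11 -2
swap       -5 -2 11
swap       -5 11 -2
swap       -5 -2 11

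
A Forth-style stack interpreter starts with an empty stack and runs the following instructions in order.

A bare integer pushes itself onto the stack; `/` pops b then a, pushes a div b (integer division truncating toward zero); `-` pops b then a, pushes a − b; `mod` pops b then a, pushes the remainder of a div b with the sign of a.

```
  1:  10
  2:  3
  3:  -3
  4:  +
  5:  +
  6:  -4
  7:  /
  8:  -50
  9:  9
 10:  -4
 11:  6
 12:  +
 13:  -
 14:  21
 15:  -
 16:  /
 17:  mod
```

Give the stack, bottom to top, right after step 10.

[-2, -50, 9, -4]

10  : [10]
3   : [10, 3]
-3  : [10, 3, -3]
+   : [10, 0]
+   : [10]
-4  : [10, -4]
/   : [-2]
-50 : [-2, -50]
9   : [-2, -50, 9]
-4  : [-2, -50, 9, -4]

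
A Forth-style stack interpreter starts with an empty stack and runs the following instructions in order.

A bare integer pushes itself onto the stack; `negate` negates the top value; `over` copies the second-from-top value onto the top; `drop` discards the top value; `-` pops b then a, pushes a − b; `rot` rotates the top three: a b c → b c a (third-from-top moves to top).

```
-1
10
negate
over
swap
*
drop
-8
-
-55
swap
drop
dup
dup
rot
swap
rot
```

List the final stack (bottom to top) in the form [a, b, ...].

[-55, -55, -55]

-1     -> -1
10     -> -1 10
negate -> -1 -10
over   -> -1 -10 -1
swap   -> -1 -1 -10
*      -> -1 10
drop   -> -1
-8     -> -1 -8
-      -> 7
-55    -> 7 -55
swap   -> -55 7
drop   -> -55
dup    -> -55 -55
dup    -> -55 -55 -55
rot    -> -55 -55 -55
swap   -> -55 -55 -55
rot    -> -55 -55 -55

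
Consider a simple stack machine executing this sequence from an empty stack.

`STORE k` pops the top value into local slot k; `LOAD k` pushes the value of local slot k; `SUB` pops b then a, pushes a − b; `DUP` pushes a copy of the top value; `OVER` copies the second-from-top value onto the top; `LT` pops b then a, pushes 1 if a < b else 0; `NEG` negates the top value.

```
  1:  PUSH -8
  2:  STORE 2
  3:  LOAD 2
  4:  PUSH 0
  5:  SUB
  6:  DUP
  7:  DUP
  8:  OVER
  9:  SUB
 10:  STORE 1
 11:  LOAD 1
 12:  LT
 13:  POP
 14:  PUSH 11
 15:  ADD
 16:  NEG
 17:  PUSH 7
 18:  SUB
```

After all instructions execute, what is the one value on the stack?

-10

PUSH -8  [-8]
STORE 2  []
LOAD 2   [-8]
PUSH 0   [-8, 0]
SUB      [-8]
DUP      [-8, -8]
DUP      [-8, -8, -8]
OVER     [-8, -8, -8, -8]
SUB      [-8, -8, 0]
STORE 1  [-8, -8]
LOAD 1   [-8, -8, 0]
LT       [-8, 1]
POP      [-8]
PUSH 11  [-8, 11]
ADD      [3]
NEG      [-3]
PUSH 7   [-3, 7]
SUB      [-10]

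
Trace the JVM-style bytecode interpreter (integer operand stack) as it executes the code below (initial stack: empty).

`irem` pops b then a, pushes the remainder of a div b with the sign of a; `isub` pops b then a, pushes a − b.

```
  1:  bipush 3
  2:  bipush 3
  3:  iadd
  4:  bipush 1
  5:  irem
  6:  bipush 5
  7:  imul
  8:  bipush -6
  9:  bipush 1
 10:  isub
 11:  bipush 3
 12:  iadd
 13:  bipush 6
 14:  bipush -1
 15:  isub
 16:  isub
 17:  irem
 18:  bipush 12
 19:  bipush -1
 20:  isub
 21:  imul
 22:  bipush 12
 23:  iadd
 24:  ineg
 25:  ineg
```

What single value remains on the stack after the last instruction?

bipush 3   [3]
bipush 3   [3, 3]
iadd       [6]
bipush 1   [6, 1]
irem       [0]
bipush 5   [0, 5]
imul       [0]
bipush -6  [0, -6]
bipush 1   [0, -6, 1]
isub       [0, -7]
bipush 3   [0, -7, 3]
iadd       [0, -4]
bipush 6   [0, -4, 6]
bipush -1  [0, -4, 6, -1]
isub       [0, -4, 7]
isub       [0, -11]
irem       [0]
bipush 12  [0, 12]
bipush -1  [0, 12, -1]
isub       [0, 13]
imul       [0]
bipush 12  [0, 12]
iadd       [12]
ineg       [-12]
ineg       [12]

12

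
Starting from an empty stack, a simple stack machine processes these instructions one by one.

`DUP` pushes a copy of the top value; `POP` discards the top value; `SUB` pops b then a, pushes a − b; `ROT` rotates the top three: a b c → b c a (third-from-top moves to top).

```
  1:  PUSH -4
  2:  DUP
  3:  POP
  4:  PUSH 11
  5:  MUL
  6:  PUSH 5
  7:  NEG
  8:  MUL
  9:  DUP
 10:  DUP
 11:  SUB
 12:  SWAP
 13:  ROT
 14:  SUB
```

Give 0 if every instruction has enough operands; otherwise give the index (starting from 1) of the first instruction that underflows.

PUSH -4 → [-4]
DUP     → [-4, -4]
POP     → [-4]
PUSH 11 → [-4, 11]
MUL     → [-44]
PUSH 5  → [-44, 5]
NEG     → [-44, -5]
MUL     → [220]
DUP     → [220, 220]
DUP     → [220, 220, 220]
SUB     → [220, 0]
SWAP    → [0, 220]
ROT  — needs 3 operands, stack has 2 → underflow

13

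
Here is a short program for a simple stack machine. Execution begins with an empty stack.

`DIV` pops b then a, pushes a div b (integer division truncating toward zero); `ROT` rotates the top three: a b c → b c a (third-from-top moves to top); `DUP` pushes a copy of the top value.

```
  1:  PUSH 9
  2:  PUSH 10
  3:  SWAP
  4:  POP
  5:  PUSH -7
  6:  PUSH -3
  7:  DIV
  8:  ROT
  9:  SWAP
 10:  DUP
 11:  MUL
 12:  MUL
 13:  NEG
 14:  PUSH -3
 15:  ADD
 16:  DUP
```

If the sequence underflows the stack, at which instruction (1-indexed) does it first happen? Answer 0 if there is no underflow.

PUSH 9  → [9]
PUSH 10 → [9, 10]
SWAP    → [10, 9]
POP     → [10]
PUSH -7 → [10, -7]
PUSH -3 → [10, -7, -3]
DIV     → [10, 2]
ROT  — needs 3 operands, stack has 2 → underflow

8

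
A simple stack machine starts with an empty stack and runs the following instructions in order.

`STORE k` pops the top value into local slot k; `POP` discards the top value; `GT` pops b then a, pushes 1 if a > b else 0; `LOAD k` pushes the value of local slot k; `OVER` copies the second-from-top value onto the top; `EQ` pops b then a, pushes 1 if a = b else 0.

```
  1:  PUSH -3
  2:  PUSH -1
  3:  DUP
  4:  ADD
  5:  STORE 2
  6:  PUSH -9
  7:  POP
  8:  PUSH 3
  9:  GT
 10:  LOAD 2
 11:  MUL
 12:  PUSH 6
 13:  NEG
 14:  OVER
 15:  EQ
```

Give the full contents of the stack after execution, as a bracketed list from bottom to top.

[0, 0]

PUSH -3 : -3
PUSH -1 : -3 -1
DUP     : -3 -1 -1
ADD     : -3 -2
STORE 2 : -3
PUSH -9 : -3 -9
POP     : -3
PUSH 3  : -3 3
GT      : 0
LOAD 2  : 0 -2
MUL     : 0
PUSH 6  : 0 6
NEG     : 0 -6
OVER    : 0 -6 0
EQ      : 0 0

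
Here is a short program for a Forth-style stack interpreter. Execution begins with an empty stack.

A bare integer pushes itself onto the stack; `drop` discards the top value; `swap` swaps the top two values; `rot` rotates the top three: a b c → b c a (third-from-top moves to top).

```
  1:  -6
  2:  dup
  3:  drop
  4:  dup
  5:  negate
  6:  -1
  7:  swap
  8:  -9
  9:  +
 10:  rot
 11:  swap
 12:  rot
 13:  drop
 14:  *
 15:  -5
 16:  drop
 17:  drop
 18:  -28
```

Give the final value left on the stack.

-28

-6     → -6
dup    → -6 -6
drop   → -6
dup    → -6 -6
negate → -6 6
-1     → -6 6 -1
swap   → -6 -1 6
-9     → -6 -1 6 -9
+      → -6 -1 -3
rot    → -1 -3 -6
swap   → -1 -6 -3
rot    → -6 -3 -1
drop   → -6 -3
*      → 18
-5     → 18 -5
drop   → 18
drop   → (empty)
-28    → -28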